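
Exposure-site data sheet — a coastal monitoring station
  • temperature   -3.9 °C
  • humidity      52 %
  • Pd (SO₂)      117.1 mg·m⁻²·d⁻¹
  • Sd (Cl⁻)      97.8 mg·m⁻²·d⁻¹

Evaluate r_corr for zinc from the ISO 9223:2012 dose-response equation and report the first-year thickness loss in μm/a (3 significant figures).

zinc: temperature factor f = +0.038·(-13.9) = -0.5282
  Pd branch = 0.0129·Pd^0.44·e^(0.046·RH+f) = 0.6764 μm/a
  Sd branch = 0.0175·Sd^0.57·e^(0.008·RH+0.085·T) = 0.2596 μm/a
  sum: 0.6764 + 0.2596 → r_corr = 0.9359 μm/a

r_corr = 0.936 μm/a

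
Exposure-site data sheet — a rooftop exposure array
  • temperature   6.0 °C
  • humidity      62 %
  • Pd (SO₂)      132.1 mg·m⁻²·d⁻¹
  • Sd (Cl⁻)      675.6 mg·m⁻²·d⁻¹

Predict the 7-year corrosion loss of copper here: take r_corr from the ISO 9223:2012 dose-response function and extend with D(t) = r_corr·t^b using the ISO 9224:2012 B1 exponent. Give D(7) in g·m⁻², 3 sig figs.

copper: f(T) = +0.126·(T−10) [T≤10 °C] = -0.5040
  Pd branch = 0.0053·Pd^0.26·e^(0.059·RH+f) = 0.4421 μm/a
  Sd branch = 0.01025·Sd^0.27·e^(0.036·RH+0.049·T) = 0.7443 μm/a
  sum: 0.4421 + 0.7443 → r_corr = 1.186 μm/a
Long-term exponent b (ISO 9224 Table 2, B1) = 0.667
  D(7) = 1.186 × 7^0.667 = 1.186 × 3.662 = 4.344 μm
  Mass loss = 4.344 μm × 8.96 g/cm³ = 38.92 g·m⁻²

D(7) = 38.9 g·m⁻²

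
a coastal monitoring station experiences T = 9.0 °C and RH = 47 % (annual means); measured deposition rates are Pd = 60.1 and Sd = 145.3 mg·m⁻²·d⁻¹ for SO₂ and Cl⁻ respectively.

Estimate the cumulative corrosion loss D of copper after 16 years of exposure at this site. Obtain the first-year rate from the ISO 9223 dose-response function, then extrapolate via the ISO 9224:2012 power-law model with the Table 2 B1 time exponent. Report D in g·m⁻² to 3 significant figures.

D(16) = 31.2 g·m⁻²

copper: f(T) = +0.126·(T−10) [T≤10 °C] = -0.1260
  Pd branch = 0.0053·Pd^0.26·e^(0.059·RH+f) = 0.217 μm/a
  Sd branch = 0.01025·Sd^0.27·e^(0.036·RH+0.049·T) = 0.3318 μm/a
  r_corr = 0.217 + 0.3318 = 0.5488 μm/a
ISO 9224: D(t) = r_corr · t^b with b = 0.667 (copper, B1)
  D(16) = 0.5488 × 16^0.667 = 0.5488 × 6.355 = 3.488 μm
  Mass loss = 3.488 μm × 8.96 g/cm³ = 31.25 g·m⁻²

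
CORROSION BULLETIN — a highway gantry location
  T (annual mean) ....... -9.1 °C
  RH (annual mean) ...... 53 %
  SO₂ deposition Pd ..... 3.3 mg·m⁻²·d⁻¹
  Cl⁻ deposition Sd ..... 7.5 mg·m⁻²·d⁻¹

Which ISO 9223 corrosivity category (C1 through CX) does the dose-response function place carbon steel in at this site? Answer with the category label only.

C2

carbon steel: T≤10 °C ⇒ hinge +0.150·(-9.1−10) = -2.8650
  SO₂ term: 1.77·3.3^0.52·exp(0.02·53-2.8650) = 0.5416
  Sd branch = 0.102·Sd^0.62·e^(0.033·RH+0.04·T) = 1.421 μm/a
  r_corr = 0.5416 + 1.421 = 1.963 μm/a
1.96 μm/a falls in (1.3, 25] for carbon steel → category C2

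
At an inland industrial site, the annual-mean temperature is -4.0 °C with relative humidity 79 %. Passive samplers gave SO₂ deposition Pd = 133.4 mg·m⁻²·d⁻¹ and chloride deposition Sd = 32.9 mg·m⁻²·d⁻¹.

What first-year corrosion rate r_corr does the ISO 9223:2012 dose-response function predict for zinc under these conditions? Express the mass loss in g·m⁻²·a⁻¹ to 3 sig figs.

r_corr = 18.9 g·m⁻²·a⁻¹

zinc: f(T) = +0.038·(T−10) [T≤10 °C] = -0.5320
  SO₂ term: 0.0129·133.4^0.44·exp(0.046·79-0.5320) = 2.471
  Cl⁻ term: 0.0175·32.9^0.57·exp(0.008·79+0.085·-4.0) = 0.1717
  r_corr = 2.471 + 0.1717 = 2.642 μm/a
Convert to mass loss: 2.642 μm/a × 7.14 g/cm³ = 18.87 g·m⁻²·a⁻¹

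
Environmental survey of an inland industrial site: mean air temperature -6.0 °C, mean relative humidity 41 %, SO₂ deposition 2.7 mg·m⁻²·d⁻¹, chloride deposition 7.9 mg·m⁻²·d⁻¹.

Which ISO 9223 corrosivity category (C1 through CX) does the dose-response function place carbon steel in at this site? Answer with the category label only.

C2

carbon steel: T≤10 °C ⇒ hinge +0.150·(-6.0−10) = -2.4000
  Pd branch = 1.77·Pd^0.52·e^(0.02·RH+f) = 0.6111 μm/a
  Cl⁻ term: 0.102·7.9^0.62·exp(0.033·41+0.04·-6.0) = 1.118
  r_corr = 0.6111 + 1.118 = 1.729 μm/a
Category bounds: 1.3…25 μm/a bracket r_corr ⇒ C2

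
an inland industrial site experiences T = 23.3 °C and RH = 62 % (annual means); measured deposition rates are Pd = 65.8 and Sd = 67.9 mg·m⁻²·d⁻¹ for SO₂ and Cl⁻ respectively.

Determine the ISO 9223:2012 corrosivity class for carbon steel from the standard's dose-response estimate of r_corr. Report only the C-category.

carbon steel: f(T) = -0.054·(T−10) [T>10 °C] = -0.7182
  SO₂ term: 1.77·65.8^0.52·exp(0.02·62-0.7182) = 26.31
  Sd branch = 0.102·Sd^0.62·e^(0.033·RH+0.04·T) = 27.4 μm/a
  sum: 26.31 + 27.4 → r_corr = 53.7 μm/a
Category bounds: 50…80 μm/a bracket r_corr ⇒ C4

C4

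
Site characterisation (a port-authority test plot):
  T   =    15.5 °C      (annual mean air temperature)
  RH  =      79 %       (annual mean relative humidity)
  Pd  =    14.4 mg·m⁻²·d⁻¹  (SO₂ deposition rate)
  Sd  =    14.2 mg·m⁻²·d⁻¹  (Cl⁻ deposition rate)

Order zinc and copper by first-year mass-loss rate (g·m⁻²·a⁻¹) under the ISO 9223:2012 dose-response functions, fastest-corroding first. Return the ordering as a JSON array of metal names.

zinc: T>10 °C ⇒ hinge -0.071·(15.5−10) = -0.3905
  SO₂ term: 0.0129·14.4^0.44·exp(0.046·79-0.3905) = 1.069
  Sd branch = 0.0175·Sd^0.57·e^(0.008·RH+0.085·T) = 0.5578 μm/a
  r_corr = 1.069 + 0.5578 = 1.627 μm/a
  mass loss = 1.627 μm/a × 7.14 g/cm³ = 11.61 g·m⁻²·a⁻¹
copper: f(T) = -0.080·(T−10) [T>10 °C] = -0.4400
  SO₂ term: 0.0053·14.4^0.26·exp(0.059·79-0.4400) = 0.7221
  Cl⁻ term: 0.01025·14.2^0.27·exp(0.036·79+0.049·15.5) = 0.7706
  r_corr = 0.7221 + 0.7706 = 1.493 μm/a
  mass loss = 1.493 μm/a × 8.96 g/cm³ = 13.37 g·m⁻²·a⁻¹
Ordering by g·m⁻²·a⁻¹: copper (13.4) > zinc (11.6)

["copper", "zinc"]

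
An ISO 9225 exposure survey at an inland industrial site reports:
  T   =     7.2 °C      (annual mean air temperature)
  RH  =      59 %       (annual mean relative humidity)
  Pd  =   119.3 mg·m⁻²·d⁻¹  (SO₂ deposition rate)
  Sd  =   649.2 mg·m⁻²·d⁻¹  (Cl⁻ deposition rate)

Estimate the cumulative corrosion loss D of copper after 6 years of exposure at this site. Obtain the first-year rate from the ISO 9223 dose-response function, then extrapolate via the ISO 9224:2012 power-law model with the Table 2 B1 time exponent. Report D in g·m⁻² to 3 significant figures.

copper: f(T) = +0.126·(T−10) [T≤10 °C] = -0.3528
  Pd branch = 0.0053·Pd^0.26·e^(0.059·RH+f) = 0.4195 μm/a
  Cl⁻ term: 0.01025·649.2^0.27·exp(0.036·59+0.049·7.2) = 0.701
  sum: 0.4195 + 0.701 → r_corr = 1.121 μm/a
Power-law: D(6) = r_corr · 6^0.667
  D(6) = 1.121 × 6^0.667 = 1.121 × 3.304 = 3.702 μm
  Mass loss = 3.702 μm × 8.96 g/cm³ = 33.17 g·m⁻²

D(6) = 33.2 g·m⁻²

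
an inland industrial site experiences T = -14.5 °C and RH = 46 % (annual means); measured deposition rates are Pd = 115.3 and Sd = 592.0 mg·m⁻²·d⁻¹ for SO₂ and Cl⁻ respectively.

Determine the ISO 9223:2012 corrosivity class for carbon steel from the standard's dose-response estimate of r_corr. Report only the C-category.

C2

carbon steel: f(T) = +0.150·(T−10) [T≤10 °C] = -3.6750
  SO₂ term: 1.77·115.3^0.52·exp(0.02·46-3.6750) = 1.329
  Cl⁻ term: 0.102·592.0^0.62·exp(0.033·46+0.04·-14.5) = 13.64
  sum: 1.329 + 13.64 → r_corr = 14.97 μm/a
Category bounds: 1.3…25 μm/a bracket r_corr ⇒ C2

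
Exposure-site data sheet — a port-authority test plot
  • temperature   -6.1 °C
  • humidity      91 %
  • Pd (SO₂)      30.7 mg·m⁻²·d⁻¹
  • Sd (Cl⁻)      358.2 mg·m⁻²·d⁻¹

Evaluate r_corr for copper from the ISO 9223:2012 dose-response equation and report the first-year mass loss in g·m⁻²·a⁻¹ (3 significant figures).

copper: temperature factor f = +0.126·(-16.1) = -2.0286
  SO₂ term: 0.0053·30.7^0.26·exp(0.059·91-2.0286) = 0.3645
  Sd branch = 0.01025·Sd^0.27·e^(0.036·RH+0.049·T) = 0.9846 μm/a
  sum: 0.3645 + 0.9846 → r_corr = 1.349 μm/a
Convert to mass loss: 1.349 μm/a × 8.96 g/cm³ = 12.09 g·m⁻²·a⁻¹

r_corr = 12.1 g·m⁻²·a⁻¹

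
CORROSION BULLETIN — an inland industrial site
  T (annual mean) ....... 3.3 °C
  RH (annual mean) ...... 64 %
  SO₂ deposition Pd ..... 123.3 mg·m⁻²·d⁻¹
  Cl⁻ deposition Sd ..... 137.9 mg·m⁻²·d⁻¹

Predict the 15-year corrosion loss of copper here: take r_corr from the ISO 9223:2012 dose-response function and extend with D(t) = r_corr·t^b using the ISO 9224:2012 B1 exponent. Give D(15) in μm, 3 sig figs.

copper: T≤10 °C ⇒ hinge +0.126·(3.3−10) = -0.8442
  Pd branch = 0.0053·Pd^0.26·e^(0.059·RH+f) = 0.3477 μm/a
  Cl⁻ term: 0.01025·137.9^0.27·exp(0.036·64+0.049·3.3) = 0.4563
  sum: 0.3477 + 0.4563 → r_corr = 0.804 μm/a
ISO 9224: D(t) = r_corr · t^b with b = 0.667 (copper, B1)
  D(15) = 0.804 × 15^0.667 = 0.804 × 6.088 = 4.894 μm

D(15) = 4.89 μm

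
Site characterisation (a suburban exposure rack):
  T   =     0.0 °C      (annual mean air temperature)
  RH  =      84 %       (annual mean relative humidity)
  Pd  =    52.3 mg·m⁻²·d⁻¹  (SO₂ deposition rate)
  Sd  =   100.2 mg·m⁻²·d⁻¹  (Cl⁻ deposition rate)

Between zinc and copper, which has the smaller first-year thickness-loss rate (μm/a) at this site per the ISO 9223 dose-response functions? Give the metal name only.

zinc: temperature factor f = +0.038·(-10.0) = -0.3800
  SO₂ term: 0.0129·52.3^0.44·exp(0.046·84-0.3800) = 2.398
  Cl⁻ term: 0.0175·100.2^0.57·exp(0.008·84+0.085·0.0) = 0.4736
  r_corr = 2.398 + 0.4736 = 2.871 μm/a
copper: f(T) = +0.126·(T−10) [T≤10 °C] = -1.2600
  SO₂ term: 0.0053·52.3^0.26·exp(0.059·84-1.2600) = 0.5974
  Cl⁻ term: 0.01025·100.2^0.27·exp(0.036·84+0.049·0.0) = 0.7316
  sum: 0.5974 + 0.7316 → r_corr = 1.329 μm/a
Ordering by μm/a: zinc (2.87) > copper (1.33)

copper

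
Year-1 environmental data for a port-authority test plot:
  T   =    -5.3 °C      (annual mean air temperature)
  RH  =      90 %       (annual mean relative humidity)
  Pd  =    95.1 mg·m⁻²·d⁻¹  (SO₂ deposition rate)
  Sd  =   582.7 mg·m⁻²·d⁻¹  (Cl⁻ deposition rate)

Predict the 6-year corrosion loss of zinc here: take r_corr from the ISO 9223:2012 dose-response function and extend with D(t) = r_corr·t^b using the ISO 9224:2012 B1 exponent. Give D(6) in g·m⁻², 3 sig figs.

D(6) = 129 g·m⁻²

zinc: f(T) = +0.038·(T−10) [T≤10 °C] = -0.5814
  sulphur-dioxide contribution → 3.361 μm/a
  chloride contribution → 0.8637 μm/a
  total first-year rate 4.225 μm/a
Power-law: D(6) = r_corr · 6^0.813
  D(6) = 4.225 × 6^0.813 = 4.225 × 4.292 = 18.13 μm
  Mass loss = 18.13 μm × 7.14 g/cm³ = 129.5 g·m⁻²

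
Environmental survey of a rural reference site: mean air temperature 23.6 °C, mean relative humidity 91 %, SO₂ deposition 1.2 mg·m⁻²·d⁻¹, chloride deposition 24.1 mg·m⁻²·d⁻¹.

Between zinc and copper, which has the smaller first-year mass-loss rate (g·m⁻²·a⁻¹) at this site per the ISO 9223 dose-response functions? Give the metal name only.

zinc: f(T) = -0.071·(T−10) [T>10 °C] = -0.9656
  Pd branch = 0.0129·Pd^0.44·e^(0.046·RH+f) = 0.35 μm/a
  Sd branch = 0.0175·Sd^0.57·e^(0.008·RH+0.085·T) = 1.653 μm/a
  r_corr = 0.35 + 1.653 = 2.002 μm/a
  mass loss = 2.002 μm/a × 7.14 g/cm³ = 14.3 g·m⁻²·a⁻¹
copper: temperature factor f = -0.080·(13.6) = -1.0880
  SO₂ term: 0.0053·1.2^0.26·exp(0.059·91-1.0880) = 0.4019
  Cl⁻ term: 0.01025·24.1^0.27·exp(0.036·91+0.049·23.6) = 2.036
  sum: 0.4019 + 2.036 → r_corr = 2.438 μm/a
  mass loss = 2.438 μm/a × 8.96 g/cm³ = 21.85 g·m⁻²·a⁻¹
Ordering by g·m⁻²·a⁻¹: copper (21.8) > zinc (14.3)

zinc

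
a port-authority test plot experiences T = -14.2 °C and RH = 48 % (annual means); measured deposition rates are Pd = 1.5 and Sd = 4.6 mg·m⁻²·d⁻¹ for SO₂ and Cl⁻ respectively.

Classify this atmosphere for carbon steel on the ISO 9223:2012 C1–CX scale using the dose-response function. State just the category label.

carbon steel: T≤10 °C ⇒ hinge +0.150·(-14.2−10) = -3.6300
  Pd branch = 1.77·Pd^0.52·e^(0.02·RH+f) = 0.1513 μm/a
  Cl⁻ term: 0.102·4.6^0.62·exp(0.033·48+0.04·-14.2) = 0.7257
  r_corr = 0.1513 + 0.7257 = 0.877 μm/a
ISO 9223 Table 2 (carbon steel): 0 < 0.877 ≤ 1.3 μm/a ⇒ C1

C1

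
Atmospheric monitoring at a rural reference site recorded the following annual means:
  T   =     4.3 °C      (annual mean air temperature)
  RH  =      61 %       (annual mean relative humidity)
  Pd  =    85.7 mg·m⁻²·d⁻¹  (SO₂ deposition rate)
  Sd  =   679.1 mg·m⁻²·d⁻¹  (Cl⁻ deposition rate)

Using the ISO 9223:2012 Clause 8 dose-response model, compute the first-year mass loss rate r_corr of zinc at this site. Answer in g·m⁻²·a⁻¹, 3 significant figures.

zinc: f(T) = +0.038·(T−10) [T≤10 °C] = -0.2166
  sulphur-dioxide contribution → 1.218 μm/a
  chloride contribution → 1.69 μm/a
  total first-year rate 2.908 μm/a
Convert to mass loss: 2.908 μm/a × 7.14 g/cm³ = 20.76 g·m⁻²·a⁻¹

r_corr = 20.8 g·m⁻²·a⁻¹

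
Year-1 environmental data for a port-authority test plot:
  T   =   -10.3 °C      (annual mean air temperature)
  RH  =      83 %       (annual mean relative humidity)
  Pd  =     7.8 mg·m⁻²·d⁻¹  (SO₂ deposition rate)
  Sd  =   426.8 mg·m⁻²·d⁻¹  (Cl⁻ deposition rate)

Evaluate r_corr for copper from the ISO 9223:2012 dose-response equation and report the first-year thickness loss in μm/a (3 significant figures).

copper: T≤10 °C ⇒ hinge +0.126·(-10.3−10) = -2.5578
  Pd branch = 0.0053·Pd^0.26·e^(0.059·RH+f) = 0.09378 μm/a
  Cl⁻ term: 0.01025·426.8^0.27·exp(0.036·83+0.049·-10.3) = 0.63
  r_corr = 0.09378 + 0.63 = 0.7238 μm/a

r_corr = 0.724 μm/a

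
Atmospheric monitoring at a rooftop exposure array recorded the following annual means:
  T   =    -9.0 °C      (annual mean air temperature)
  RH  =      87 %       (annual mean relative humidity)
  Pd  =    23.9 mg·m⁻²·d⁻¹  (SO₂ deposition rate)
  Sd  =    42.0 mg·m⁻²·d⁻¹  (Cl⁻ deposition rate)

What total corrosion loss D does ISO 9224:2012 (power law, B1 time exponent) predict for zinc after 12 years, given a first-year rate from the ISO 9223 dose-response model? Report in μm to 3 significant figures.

D(12) = 11.5 μm

zinc: f(T) = +0.038·(T−10) [T≤10 °C] = -0.7220
  sulphur-dioxide contribution → 1.385 μm/a
  chloride contribution → 0.1375 μm/a
  total first-year rate 1.523 μm/a
ISO 9224: D(t) = r_corr · t^b with b = 0.813 (zinc, B1)
  D(12) = 1.523 × 12^0.813 = 1.523 × 7.54 = 11.48 μm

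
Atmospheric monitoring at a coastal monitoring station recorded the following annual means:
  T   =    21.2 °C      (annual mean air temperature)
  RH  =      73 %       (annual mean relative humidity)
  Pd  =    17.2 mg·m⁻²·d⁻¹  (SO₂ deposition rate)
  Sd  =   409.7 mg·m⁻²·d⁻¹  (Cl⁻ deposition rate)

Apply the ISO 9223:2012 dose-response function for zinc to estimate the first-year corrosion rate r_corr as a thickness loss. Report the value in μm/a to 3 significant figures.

zinc: f(T) = -0.071·(T−10) [T>10 °C] = -0.7952
  sulphur-dioxide contribution → 0.5851 μm/a
  chloride contribution → 5.866 μm/a
  ⇒ r_corr(zinc) = 6.451 μm/a

r_corr = 6.45 μm/a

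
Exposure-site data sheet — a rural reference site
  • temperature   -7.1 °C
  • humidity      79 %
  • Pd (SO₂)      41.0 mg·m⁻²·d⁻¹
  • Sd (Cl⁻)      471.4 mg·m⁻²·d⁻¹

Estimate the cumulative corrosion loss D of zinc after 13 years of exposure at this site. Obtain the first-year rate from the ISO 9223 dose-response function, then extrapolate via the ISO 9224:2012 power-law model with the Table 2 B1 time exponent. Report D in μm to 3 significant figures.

zinc: f(T) = +0.038·(T−10) [T≤10 °C] = -0.6498
  sulphur-dioxide contribution → 1.307 μm/a
  chloride contribution → 0.6015 μm/a
  total first-year rate 1.908 μm/a
ISO 9224: D(t) = r_corr · t^b with b = 0.813 (zinc, B1)
  D(13) = 1.908 × 13^0.813 = 1.908 × 8.047 = 15.36 μm

D(13) = 15.4 μm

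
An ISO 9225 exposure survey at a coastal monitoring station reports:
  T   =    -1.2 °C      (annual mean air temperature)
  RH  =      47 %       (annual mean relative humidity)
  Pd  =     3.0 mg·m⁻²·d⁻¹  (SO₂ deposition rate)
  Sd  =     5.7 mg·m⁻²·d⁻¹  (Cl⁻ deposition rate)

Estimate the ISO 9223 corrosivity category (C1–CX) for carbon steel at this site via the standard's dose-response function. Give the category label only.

carbon steel: T≤10 °C ⇒ hinge +0.150·(-1.2−10) = -1.6800
  sulphur-dioxide contribution → 1.495 μm/a
  chloride contribution → 1.349 μm/a
  ⇒ r_corr(carbon steel) = 2.844 μm/a
Category bounds: 1.3…25 μm/a bracket r_corr ⇒ C2

C2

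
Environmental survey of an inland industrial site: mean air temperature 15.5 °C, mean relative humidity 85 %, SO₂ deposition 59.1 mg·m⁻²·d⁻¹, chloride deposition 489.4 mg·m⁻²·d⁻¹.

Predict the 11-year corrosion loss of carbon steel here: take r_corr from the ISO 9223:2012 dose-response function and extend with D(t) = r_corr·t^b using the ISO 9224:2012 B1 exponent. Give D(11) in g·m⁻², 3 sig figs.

carbon steel: T>10 °C ⇒ hinge -0.054·(15.5−10) = -0.2970
  SO₂ term: 1.77·59.1^0.52·exp(0.02·85-0.2970) = 60.05
  Cl⁻ term: 0.102·489.4^0.62·exp(0.033·85+0.04·15.5) = 145.8
  sum: 60.05 + 145.8 → r_corr = 205.8 μm/a
Long-term exponent b (ISO 9224 Table 2, B1) = 0.523
  D(11) = 205.8 × 11^0.523 = 205.8 × 3.505 = 721.3 μm
  Mass loss = 721.3 μm × 7.85 g/cm³ = 5662 g·m⁻²

D(11) = 5.66e+03 g·m⁻²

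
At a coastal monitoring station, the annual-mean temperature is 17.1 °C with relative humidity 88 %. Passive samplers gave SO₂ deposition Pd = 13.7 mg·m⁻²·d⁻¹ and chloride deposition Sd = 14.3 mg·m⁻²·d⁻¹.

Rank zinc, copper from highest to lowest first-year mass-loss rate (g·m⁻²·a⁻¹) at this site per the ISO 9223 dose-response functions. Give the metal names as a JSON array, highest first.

zinc: f(T) = -0.071·(T−10) [T>10 °C] = -0.5041
  SO₂ term: 0.0129·13.7^0.44·exp(0.046·88-0.5041) = 1.412
  Sd branch = 0.0175·Sd^0.57·e^(0.008·RH+0.085·T) = 0.6896 μm/a
  sum: 1.412 + 0.6896 → r_corr = 2.102 μm/a
  mass loss = 2.102 μm/a × 7.14 g/cm³ = 15.01 g·m⁻²·a⁻¹
copper: temperature factor f = -0.080·(7.1) = -0.5680
  SO₂ term: 0.0053·13.7^0.26·exp(0.059·88-0.5680) = 1.067
  Sd branch = 0.01025·Sd^0.27·e^(0.036·RH+0.049·T) = 1.155 μm/a
  sum: 1.067 + 1.155 → r_corr = 2.221 μm/a
  mass loss = 2.221 μm/a × 8.96 g/cm³ = 19.9 g·m⁻²·a⁻¹
Ordering by g·m⁻²·a⁻¹: copper (19.9) > zinc (15)

["copper", "zinc"]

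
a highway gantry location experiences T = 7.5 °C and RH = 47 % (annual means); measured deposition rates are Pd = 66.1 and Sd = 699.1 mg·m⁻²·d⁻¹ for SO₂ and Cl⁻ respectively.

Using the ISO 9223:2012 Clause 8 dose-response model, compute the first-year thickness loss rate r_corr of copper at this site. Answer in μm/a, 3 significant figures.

r_corr = 0.655 μm/a

copper: T≤10 °C ⇒ hinge +0.126·(7.5−10) = -0.3150
  sulphur-dioxide contribution → 0.1841 μm/a
  chloride contribution → 0.4712 μm/a
  total first-year rate 0.6553 μm/a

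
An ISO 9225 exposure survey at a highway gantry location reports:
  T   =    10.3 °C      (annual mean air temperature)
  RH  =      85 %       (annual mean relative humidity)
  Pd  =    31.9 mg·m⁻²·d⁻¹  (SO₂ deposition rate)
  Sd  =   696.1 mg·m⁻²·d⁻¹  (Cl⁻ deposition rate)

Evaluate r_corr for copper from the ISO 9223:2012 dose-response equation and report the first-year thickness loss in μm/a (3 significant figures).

copper: f(T) = -0.080·(T−10) [T>10 °C] = -0.0240
  sulphur-dioxide contribution → 1.918 μm/a
  chloride contribution → 2.12 μm/a
  ⇒ r_corr(copper) = 4.038 μm/a

r_corr = 4.04 μm/a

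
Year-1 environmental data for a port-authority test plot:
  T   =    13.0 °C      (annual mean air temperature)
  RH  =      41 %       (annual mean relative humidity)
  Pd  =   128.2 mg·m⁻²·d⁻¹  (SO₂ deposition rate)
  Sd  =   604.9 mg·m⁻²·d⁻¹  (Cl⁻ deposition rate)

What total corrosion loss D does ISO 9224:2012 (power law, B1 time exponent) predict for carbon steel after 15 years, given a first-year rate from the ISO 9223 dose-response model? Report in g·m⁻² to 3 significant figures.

carbon steel: f(T) = -0.054·(T−10) [T>10 °C] = -0.1620
  SO₂ term: 1.77·128.2^0.52·exp(0.02·41-0.1620) = 42.64
  Cl⁻ term: 0.102·604.9^0.62·exp(0.033·41+0.04·13.0) = 35.21
  r_corr = 42.64 + 35.21 = 77.85 μm/a
Long-term exponent b (ISO 9224 Table 2, B1) = 0.523
  D(15) = 77.85 × 15^0.523 = 77.85 × 4.122 = 320.9 μm
  Mass loss = 320.9 μm × 7.85 g/cm³ = 2519 g·m⁻²

D(15) = 2.52e+03 g·m⁻²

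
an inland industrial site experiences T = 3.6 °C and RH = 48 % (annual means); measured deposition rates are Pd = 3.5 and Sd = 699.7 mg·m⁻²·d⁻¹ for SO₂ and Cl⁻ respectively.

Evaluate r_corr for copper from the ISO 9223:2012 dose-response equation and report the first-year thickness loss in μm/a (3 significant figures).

copper: f(T) = +0.126·(T−10) [T≤10 °C] = -0.8064
  Pd branch = 0.0053·Pd^0.26·e^(0.059·RH+f) = 0.05565 μm/a
  Sd branch = 0.01025·Sd^0.27·e^(0.036·RH+0.049·T) = 0.4036 μm/a
  sum: 0.05565 + 0.4036 → r_corr = 0.4592 μm/a

r_corr = 0.459 μm/a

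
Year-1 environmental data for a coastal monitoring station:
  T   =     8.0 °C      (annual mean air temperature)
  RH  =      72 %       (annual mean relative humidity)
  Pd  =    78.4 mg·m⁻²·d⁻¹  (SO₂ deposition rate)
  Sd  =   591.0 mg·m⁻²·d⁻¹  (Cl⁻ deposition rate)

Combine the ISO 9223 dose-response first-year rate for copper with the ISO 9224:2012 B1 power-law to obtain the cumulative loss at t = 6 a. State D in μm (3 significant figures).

D(6) = 6.71 μm

copper: temperature factor f = +0.126·(-2.0) = -0.2520
  sulphur-dioxide contribution → 0.8959 μm/a
  chloride contribution → 1.135 μm/a
  total first-year rate 2.031 μm/a
ISO 9224: D(t) = r_corr · t^b with b = 0.667 (copper, B1)
  D(6) = 2.031 × 6^0.667 = 2.031 × 3.304 = 6.71 μm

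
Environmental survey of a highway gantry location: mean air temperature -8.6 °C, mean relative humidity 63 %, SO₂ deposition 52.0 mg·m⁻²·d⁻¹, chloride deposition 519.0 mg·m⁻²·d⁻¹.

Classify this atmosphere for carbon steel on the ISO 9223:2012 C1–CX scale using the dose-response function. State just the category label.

carbon steel: f(T) = +0.150·(T−10) [T≤10 °C] = -2.7900
  Pd branch = 1.77·Pd^0.52·e^(0.02·RH+f) = 2.991 μm/a
  Sd branch = 0.102·Sd^0.62·e^(0.033·RH+0.04·T) = 27.89 μm/a
  r_corr = 2.991 + 27.89 = 30.88 μm/a
ISO 9223 Table 2 (carbon steel): 25 < 30.9 ≤ 50 μm/a ⇒ C3

C3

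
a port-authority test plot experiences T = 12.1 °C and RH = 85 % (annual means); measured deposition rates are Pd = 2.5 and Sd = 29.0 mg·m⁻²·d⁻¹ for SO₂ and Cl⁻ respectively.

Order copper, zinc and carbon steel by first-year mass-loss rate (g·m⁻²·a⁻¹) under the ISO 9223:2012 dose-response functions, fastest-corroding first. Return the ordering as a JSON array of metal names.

copper: f(T) = -0.080·(T−10) [T>10 °C] = -0.1680
  Pd branch = 0.0053·Pd^0.26·e^(0.059·RH+f) = 0.8566 μm/a
  Sd branch = 0.01025·Sd^0.27·e^(0.036·RH+0.049·T) = 0.9818 μm/a
  r_corr = 0.8566 + 0.9818 = 1.838 μm/a
  mass loss = 1.838 μm/a × 8.96 g/cm³ = 16.47 g·m⁻²·a⁻¹
zinc: temperature factor f = -0.071·(2.1) = -0.1491
  SO₂ term: 0.0129·2.5^0.44·exp(0.046·85-0.1491) = 0.8299
  Sd branch = 0.0175·Sd^0.57·e^(0.008·RH+0.085·T) = 0.6586 μm/a
  r_corr = 0.8299 + 0.6586 = 1.488 μm/a
  mass loss = 1.488 μm/a × 7.14 g/cm³ = 10.63 g·m⁻²·a⁻¹
carbon steel: T>10 °C ⇒ hinge -0.054·(12.1−10) = -0.1134
  Pd branch = 1.77·Pd^0.52·e^(0.02·RH+f) = 13.93 μm/a
  Cl⁻ term: 0.102·29.0^0.62·exp(0.033·85+0.04·12.1) = 22.06
  sum: 13.93 + 22.06 → r_corr = 35.99 μm/a
  mass loss = 35.99 μm/a × 7.85 g/cm³ = 282.6 g·m⁻²·a⁻¹
Ordering by g·m⁻²·a⁻¹: carbon steel (283) > copper (16.5) > zinc (10.6)

["carbon steel", "copper", "zinc"]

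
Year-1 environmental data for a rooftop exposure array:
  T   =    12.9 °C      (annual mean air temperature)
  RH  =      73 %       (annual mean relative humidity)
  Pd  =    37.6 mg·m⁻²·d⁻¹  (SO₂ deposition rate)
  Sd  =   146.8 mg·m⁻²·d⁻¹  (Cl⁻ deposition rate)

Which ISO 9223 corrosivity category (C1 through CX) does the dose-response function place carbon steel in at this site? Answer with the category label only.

carbon steel: f(T) = -0.054·(T−10) [T>10 °C] = -0.1566
  sulphur-dioxide contribution → 42.97 μm/a
  chloride contribution → 41.91 μm/a
  total first-year rate 84.87 μm/a
Category bounds: 80…200 μm/a bracket r_corr ⇒ C5

C5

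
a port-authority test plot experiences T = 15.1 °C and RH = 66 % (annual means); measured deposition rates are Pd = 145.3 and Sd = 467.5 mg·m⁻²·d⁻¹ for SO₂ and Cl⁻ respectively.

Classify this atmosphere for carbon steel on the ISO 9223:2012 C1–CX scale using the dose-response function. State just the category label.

carbon steel: temperature factor f = -0.054·(5.1) = -0.2754
  SO₂ term: 1.77·145.3^0.52·exp(0.02·66-0.2754) = 66.99
  Cl⁻ term: 0.102·467.5^0.62·exp(0.033·66+0.04·15.1) = 74.49
  sum: 66.99 + 74.49 → r_corr = 141.5 μm/a
Category bounds: 80…200 μm/a bracket r_corr ⇒ C5

C5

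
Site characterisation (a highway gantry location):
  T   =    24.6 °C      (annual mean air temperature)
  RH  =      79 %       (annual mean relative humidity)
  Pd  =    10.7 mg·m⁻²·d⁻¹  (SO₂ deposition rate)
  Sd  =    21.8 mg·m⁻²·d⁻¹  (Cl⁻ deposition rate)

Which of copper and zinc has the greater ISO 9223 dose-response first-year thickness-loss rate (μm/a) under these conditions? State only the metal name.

copper: T>10 °C ⇒ hinge -0.080·(24.6−10) = -1.1680
  sulphur-dioxide contribution → 0.3228 μm/a
  chloride contribution → 1.351 μm/a
  total first-year rate 1.674 μm/a
zinc: T>10 °C ⇒ hinge -0.071·(24.6−10) = -1.0366
  sulphur-dioxide contribution → 0.4915 μm/a
  chloride contribution → 1.544 μm/a
  total first-year rate 2.035 μm/a
Ordering by μm/a: zinc (2.04) > copper (1.67)

zinc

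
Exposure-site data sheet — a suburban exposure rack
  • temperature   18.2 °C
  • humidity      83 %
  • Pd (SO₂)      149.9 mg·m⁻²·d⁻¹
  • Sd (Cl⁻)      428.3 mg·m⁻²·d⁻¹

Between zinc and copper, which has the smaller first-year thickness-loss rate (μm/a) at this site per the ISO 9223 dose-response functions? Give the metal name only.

copper

zinc: temperature factor f = -0.071·(8.2) = -0.5822
  SO₂ term: 0.0129·149.9^0.44·exp(0.046·83-0.5822) = 2.973
  Cl⁻ term: 0.0175·428.3^0.57·exp(0.008·83+0.085·18.2) = 5.051
  r_corr = 2.973 + 5.051 = 8.024 μm/a
copper: T>10 °C ⇒ hinge -0.080·(18.2−10) = -0.6560
  SO₂ term: 0.0053·149.9^0.26·exp(0.059·83-0.6560) = 1.355
  Sd branch = 0.01025·Sd^0.27·e^(0.036·RH+0.049·T) = 2.548 μm/a
  sum: 1.355 + 2.548 → r_corr = 3.903 μm/a
Ordering by μm/a: zinc (8.02) > copper (3.9)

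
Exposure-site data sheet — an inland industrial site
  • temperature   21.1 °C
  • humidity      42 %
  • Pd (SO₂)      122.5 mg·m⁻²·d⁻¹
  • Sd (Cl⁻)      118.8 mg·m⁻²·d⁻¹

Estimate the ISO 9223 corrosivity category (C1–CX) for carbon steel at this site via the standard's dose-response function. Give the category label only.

C3

carbon steel: T>10 °C ⇒ hinge -0.054·(21.1−10) = -0.5994
  Pd branch = 1.77·Pd^0.52·e^(0.02·RH+f) = 27.43 μm/a
  Sd branch = 0.102·Sd^0.62·e^(0.033·RH+0.04·T) = 18.34 μm/a
  sum: 27.43 + 18.34 → r_corr = 45.78 μm/a
ISO 9223 Table 2 (carbon steel): 25 < 45.8 ≤ 50 μm/a ⇒ C3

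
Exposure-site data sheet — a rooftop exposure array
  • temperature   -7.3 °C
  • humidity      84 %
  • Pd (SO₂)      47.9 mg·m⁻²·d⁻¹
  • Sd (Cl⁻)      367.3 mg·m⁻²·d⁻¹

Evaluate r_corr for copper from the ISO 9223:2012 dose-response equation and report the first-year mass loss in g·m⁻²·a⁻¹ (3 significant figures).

copper: T≤10 °C ⇒ hinge +0.126·(-7.3−10) = -2.1798
  SO₂ term: 0.0053·47.9^0.26·exp(0.059·84-2.1798) = 0.2327
  Cl⁻ term: 0.01025·367.3^0.27·exp(0.036·84+0.049·-7.3) = 0.7265
  r_corr = 0.2327 + 0.7265 = 0.9592 μm/a
Convert to mass loss: 0.9592 μm/a × 8.96 g/cm³ = 8.595 g·m⁻²·a⁻¹

r_corr = 8.59 g·m⁻²·a⁻¹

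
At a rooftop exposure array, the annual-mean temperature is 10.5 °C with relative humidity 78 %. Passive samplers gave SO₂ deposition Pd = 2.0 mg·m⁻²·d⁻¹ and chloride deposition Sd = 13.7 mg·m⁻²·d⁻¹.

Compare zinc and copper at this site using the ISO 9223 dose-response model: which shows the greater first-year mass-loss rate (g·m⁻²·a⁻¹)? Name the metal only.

copper

zinc: f(T) = -0.071·(T−10) [T>10 °C] = -0.0355
  Pd branch = 0.0129·Pd^0.44·e^(0.046·RH+f) = 0.6108 μm/a
  Cl⁻ term: 0.0175·13.7^0.57·exp(0.008·78+0.085·10.5) = 0.3545
  sum: 0.6108 + 0.3545 → r_corr = 0.9652 μm/a
  mass loss = 0.9652 μm/a × 7.14 g/cm³ = 6.892 g·m⁻²·a⁻¹
copper: T>10 °C ⇒ hinge -0.080·(10.5−10) = -0.0400
  Pd branch = 0.0053·Pd^0.26·e^(0.059·RH+f) = 0.6078 μm/a
  Sd branch = 0.01025·Sd^0.27·e^(0.036·RH+0.049·T) = 0.5762 μm/a
  r_corr = 0.6078 + 0.5762 = 1.184 μm/a
  mass loss = 1.184 μm/a × 8.96 g/cm³ = 10.61 g·m⁻²·a⁻¹
Ordering by g·m⁻²·a⁻¹: copper (10.6) > zinc (6.89)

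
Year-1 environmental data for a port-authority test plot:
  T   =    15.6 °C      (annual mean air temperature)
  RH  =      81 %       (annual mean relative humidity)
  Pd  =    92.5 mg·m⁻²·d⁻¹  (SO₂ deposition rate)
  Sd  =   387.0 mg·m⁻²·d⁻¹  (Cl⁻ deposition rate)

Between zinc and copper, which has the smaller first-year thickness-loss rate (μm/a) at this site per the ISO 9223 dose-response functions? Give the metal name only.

copper

zinc: T>10 °C ⇒ hinge -0.071·(15.6−10) = -0.3976
  Pd branch = 0.0129·Pd^0.44·e^(0.046·RH+f) = 2.638 μm/a
  Cl⁻ term: 0.0175·387.0^0.57·exp(0.008·81+0.085·15.6) = 3.761
  r_corr = 2.638 + 3.761 = 6.399 μm/a
copper: T>10 °C ⇒ hinge -0.080·(15.6−10) = -0.4480
  SO₂ term: 0.0053·92.5^0.26·exp(0.059·81-0.4480) = 1.307
  Cl⁻ term: 0.01025·387.0^0.27·exp(0.036·81+0.049·15.6) = 2.031
  r_corr = 1.307 + 2.031 = 3.339 μm/a
Ordering by μm/a: zinc (6.4) > copper (3.34)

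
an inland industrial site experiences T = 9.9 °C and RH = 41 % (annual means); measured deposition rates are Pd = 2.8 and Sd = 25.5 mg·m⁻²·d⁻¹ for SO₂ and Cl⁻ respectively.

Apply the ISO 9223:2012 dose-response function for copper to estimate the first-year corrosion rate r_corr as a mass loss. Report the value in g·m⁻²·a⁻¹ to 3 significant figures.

copper: T≤10 °C ⇒ hinge +0.126·(9.9−10) = -0.0126
  sulphur-dioxide contribution → 0.07685 μm/a
  chloride contribution → 0.1747 μm/a
  ⇒ r_corr(copper) = 0.2515 μm/a
Convert to mass loss: 0.2515 μm/a × 8.96 g/cm³ = 2.253 g·m⁻²·a⁻¹

r_corr = 2.25 g·m⁻²·a⁻¹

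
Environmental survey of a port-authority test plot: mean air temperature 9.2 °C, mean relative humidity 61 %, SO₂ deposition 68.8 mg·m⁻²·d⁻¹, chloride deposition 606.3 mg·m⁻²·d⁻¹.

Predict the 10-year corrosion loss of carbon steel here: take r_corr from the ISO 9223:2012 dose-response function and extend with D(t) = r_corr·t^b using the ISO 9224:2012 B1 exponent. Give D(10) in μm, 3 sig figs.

D(10) = 355 μm

carbon steel: T≤10 °C ⇒ hinge +0.150·(9.2−10) = -0.1200
  sulphur-dioxide contribution → 48 μm/a
  chloride contribution → 58.6 μm/a
  ⇒ r_corr(carbon steel) = 106.6 μm/a
ISO 9224: D(t) = r_corr · t^b with b = 0.523 (carbon steel, B1)
  D(10) = 106.6 × 10^0.523 = 106.6 × 3.334 = 355.4 μm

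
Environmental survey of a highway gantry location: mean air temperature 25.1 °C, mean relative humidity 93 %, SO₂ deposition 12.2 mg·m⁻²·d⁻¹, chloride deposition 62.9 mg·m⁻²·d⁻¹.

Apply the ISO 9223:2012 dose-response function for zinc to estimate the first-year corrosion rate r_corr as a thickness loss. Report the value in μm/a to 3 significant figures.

r_corr = 4.25 μm/a

zinc: f(T) = -0.071·(T−10) [T>10 °C] = -1.0721
  SO₂ term: 0.0129·12.2^0.44·exp(0.046·93-1.0721) = 0.957
  Cl⁻ term: 0.0175·62.9^0.57·exp(0.008·93+0.085·25.1) = 3.296
  r_corr = 0.957 + 3.296 = 4.253 μm/a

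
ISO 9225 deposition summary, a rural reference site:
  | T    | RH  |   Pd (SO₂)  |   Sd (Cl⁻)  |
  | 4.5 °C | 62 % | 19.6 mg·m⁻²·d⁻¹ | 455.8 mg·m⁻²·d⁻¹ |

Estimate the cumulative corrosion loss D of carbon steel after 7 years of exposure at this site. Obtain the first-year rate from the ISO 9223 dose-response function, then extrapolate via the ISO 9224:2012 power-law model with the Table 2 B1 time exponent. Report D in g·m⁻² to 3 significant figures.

D(7) = 1.19e+03 g·m⁻²

carbon steel: temperature factor f = +0.150·(-5.5) = -0.8250
  sulphur-dioxide contribution → 12.59 μm/a
  chloride contribution → 42.05 μm/a
  total first-year rate 54.65 μm/a
ISO 9224: D(t) = r_corr · t^b with b = 0.523 (carbon steel, B1)
  D(7) = 54.65 × 7^0.523 = 54.65 × 2.767 = 151.2 μm
  Mass loss = 151.2 μm × 7.85 g/cm³ = 1187 g·m⁻²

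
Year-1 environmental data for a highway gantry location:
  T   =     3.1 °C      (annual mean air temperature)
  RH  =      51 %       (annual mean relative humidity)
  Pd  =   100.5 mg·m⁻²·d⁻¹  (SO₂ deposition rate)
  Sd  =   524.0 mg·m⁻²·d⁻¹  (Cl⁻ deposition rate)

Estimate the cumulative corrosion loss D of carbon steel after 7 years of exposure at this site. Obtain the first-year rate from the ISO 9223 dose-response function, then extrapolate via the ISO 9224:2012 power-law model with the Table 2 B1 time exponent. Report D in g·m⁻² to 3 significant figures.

carbon steel: f(T) = +0.150·(T−10) [T≤10 °C] = -1.0350
  Pd branch = 1.77·Pd^0.52·e^(0.02·RH+f) = 19.17 μm/a
  Cl⁻ term: 0.102·524.0^0.62·exp(0.033·51+0.04·3.1) = 30.15
  r_corr = 19.17 + 30.15 = 49.32 μm/a
Long-term exponent b (ISO 9224 Table 2, B1) = 0.523
  D(7) = 49.32 × 7^0.523 = 49.32 × 2.767 = 136.5 μm
  Mass loss = 136.5 μm × 7.85 g/cm³ = 1071 g·m⁻²

D(7) = 1.07e+03 g·m⁻²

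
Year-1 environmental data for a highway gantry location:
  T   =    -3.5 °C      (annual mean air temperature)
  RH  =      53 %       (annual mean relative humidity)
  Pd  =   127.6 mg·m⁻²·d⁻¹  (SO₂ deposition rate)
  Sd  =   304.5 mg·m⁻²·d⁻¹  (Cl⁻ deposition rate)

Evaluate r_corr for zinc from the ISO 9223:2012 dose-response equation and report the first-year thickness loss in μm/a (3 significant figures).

r_corr = 1.26 μm/a

zinc: f(T) = +0.038·(T−10) [T≤10 °C] = -0.5130
  Pd branch = 0.0129·Pd^0.44·e^(0.046·RH+f) = 0.7468 μm/a
  Cl⁻ term: 0.0175·304.5^0.57·exp(0.008·53+0.085·-3.5) = 0.5172
  sum: 0.7468 + 0.5172 → r_corr = 1.264 μm/a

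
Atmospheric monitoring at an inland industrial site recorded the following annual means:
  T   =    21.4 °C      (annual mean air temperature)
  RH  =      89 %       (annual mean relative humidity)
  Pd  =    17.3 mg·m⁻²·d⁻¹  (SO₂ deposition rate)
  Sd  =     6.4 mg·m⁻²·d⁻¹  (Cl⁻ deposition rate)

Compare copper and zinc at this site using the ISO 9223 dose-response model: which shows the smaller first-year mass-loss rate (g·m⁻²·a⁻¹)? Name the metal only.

zinc

copper: T>10 °C ⇒ hinge -0.080·(21.4−10) = -0.9120
  Pd branch = 0.0053·Pd^0.26·e^(0.059·RH+f) = 0.8523 μm/a
  Sd branch = 0.01025·Sd^0.27·e^(0.036·RH+0.049·T) = 1.189 μm/a
  sum: 0.8523 + 1.189 → r_corr = 2.042 μm/a
  mass loss = 2.042 μm/a × 8.96 g/cm³ = 18.29 g·m⁻²·a⁻¹
zinc: f(T) = -0.071·(T−10) [T>10 °C] = -0.8094
  SO₂ term: 0.0129·17.3^0.44·exp(0.046·89-0.8094) = 1.207
  Cl⁻ term: 0.0175·6.4^0.57·exp(0.008·89+0.085·21.4) = 0.6335
  sum: 1.207 + 0.6335 → r_corr = 1.841 μm/a
  mass loss = 1.841 μm/a × 7.14 g/cm³ = 13.14 g·m⁻²·a⁻¹
Ordering by g·m⁻²·a⁻¹: copper (18.3) > zinc (13.1)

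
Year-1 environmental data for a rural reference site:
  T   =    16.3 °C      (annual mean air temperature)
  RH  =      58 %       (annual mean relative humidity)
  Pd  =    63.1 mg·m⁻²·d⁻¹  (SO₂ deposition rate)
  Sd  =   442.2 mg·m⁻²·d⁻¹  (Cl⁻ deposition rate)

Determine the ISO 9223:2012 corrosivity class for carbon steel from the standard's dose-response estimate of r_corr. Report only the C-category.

carbon steel: f(T) = -0.054·(T−10) [T>10 °C] = -0.3402
  sulphur-dioxide contribution → 34.68 μm/a
  chloride contribution → 57.98 μm/a
  total first-year rate 92.66 μm/a
Category bounds: 80…200 μm/a bracket r_corr ⇒ C5

C5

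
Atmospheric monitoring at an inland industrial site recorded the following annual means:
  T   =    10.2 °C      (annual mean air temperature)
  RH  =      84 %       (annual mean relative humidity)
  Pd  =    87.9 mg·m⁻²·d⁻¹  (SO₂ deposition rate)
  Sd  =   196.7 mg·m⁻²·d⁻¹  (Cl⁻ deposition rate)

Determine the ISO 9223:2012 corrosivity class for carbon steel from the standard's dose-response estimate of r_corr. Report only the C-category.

C5

carbon steel: T>10 °C ⇒ hinge -0.054·(10.2−10) = -0.0108
  SO₂ term: 1.77·87.9^0.52·exp(0.02·84-0.0108) = 96.33
  Sd branch = 0.102·Sd^0.62·e^(0.033·RH+0.04·T) = 64.84 μm/a
  sum: 96.33 + 64.84 → r_corr = 161.2 μm/a
161 μm/a falls in (80, 200] for carbon steel → category C5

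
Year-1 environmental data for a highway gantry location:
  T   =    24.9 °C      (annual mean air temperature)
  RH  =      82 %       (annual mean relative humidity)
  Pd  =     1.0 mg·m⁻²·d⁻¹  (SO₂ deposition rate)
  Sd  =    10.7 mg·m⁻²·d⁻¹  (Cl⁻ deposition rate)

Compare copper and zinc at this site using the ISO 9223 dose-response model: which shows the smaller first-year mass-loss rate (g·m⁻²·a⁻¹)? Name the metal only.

copper: f(T) = -0.080·(T−10) [T>10 °C] = -1.1920
  Pd branch = 0.0053·Pd^0.26·e^(0.059·RH+f) = 0.2031 μm/a
  Sd branch = 0.01025·Sd^0.27·e^(0.036·RH+0.049·T) = 1.261 μm/a
  r_corr = 0.2031 + 1.261 = 1.464 μm/a
  mass loss = 1.464 μm/a × 8.96 g/cm³ = 13.11 g·m⁻²·a⁻¹
zinc: f(T) = -0.071·(T−10) [T>10 °C] = -1.0579
  Pd branch = 0.0129·Pd^0.44·e^(0.046·RH+f) = 0.1947 μm/a
  Sd branch = 0.0175·Sd^0.57·e^(0.008·RH+0.085·T) = 1.081 μm/a
  sum: 0.1947 + 1.081 → r_corr = 1.276 μm/a
  mass loss = 1.276 μm/a × 7.14 g/cm³ = 9.109 g·m⁻²·a⁻¹
Ordering by g·m⁻²·a⁻¹: copper (13.1) > zinc (9.11)

zinc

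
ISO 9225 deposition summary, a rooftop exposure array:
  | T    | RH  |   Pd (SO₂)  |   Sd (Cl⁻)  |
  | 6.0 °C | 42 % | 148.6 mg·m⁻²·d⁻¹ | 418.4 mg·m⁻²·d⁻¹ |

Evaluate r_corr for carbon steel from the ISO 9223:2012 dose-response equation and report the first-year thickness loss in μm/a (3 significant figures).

carbon steel: temperature factor f = +0.150·(-4.0) = -0.6000
  sulphur-dioxide contribution → 30.31 μm/a
  chloride contribution → 21.89 μm/a
  total first-year rate 52.2 μm/a

r_corr = 52.2 μm/a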